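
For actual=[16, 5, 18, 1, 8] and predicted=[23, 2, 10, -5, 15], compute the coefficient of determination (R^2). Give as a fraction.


Mean(y) = 48/5. SS_res = 207. SS_tot = 1046/5. R^2 = 1 - 207/(1046/5) = 11/1046.

11/1046


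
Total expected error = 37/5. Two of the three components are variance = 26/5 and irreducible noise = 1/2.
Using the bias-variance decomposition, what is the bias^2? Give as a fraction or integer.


Total error = bias^2 + variance + irreducible noise. So bias^2 = 37/5 - 26/5 - 1/2 = 17/10.

17/10


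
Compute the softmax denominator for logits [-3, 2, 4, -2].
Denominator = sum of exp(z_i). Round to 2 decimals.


Denom = e^-3=0.0498 + e^2=7.3891 + e^4=54.5982 + e^-2=0.1353. Sum = 62.1724, which rounds to 62.17.

62.17


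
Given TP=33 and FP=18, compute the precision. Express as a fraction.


Precision = TP / (TP + FP) = 33 / 51 = 11/17.

11/17


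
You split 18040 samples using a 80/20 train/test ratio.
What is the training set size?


Test set = 18040 * 20% = 3608. Training set = 18040 - 3608 = 14432.

14432


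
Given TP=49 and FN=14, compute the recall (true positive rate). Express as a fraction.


Recall = TP / (TP + FN) = 49 / 63 = 7/9.

7/9


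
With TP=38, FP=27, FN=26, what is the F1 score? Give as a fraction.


Precision = 38/65 = 38/65. Recall = 38/64 = 19/32. F1 = 2*P*R/(P+R) = 76/129.

76/129


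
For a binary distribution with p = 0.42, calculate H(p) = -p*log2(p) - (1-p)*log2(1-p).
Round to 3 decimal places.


H = -0.42*log2(0.42) - 0.58*log2(0.58) = 0.981.

0.981


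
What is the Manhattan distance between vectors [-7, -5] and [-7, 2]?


d = sum of absolute differences: |-7--7|=0 + |-5-2|=7 = 7.

7


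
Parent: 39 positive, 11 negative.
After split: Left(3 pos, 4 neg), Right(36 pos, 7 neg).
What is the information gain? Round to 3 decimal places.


H(parent) = 0.7602. H(left) = 0.9852, H(right) = 0.6409. Weighted = (7/50)*0.9852 + (43/50)*0.6409 = 0.6891. IG = 0.7602 - 0.6891 = 0.0711, which rounds to 0.071.

0.071


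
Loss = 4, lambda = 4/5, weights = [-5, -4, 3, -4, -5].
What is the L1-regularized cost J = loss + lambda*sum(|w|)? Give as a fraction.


L1 norm = sum(|w|) = 21. J = 4 + 4/5 * 21 = 104/5.

104/5


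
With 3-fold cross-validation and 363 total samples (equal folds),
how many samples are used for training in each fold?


Each validation fold has 363/3 = 121 samples. Training set = 363 - 121 = 242.

242


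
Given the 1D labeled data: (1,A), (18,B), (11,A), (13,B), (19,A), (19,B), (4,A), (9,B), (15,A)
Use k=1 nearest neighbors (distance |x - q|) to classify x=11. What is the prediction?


Distances: |1-11|=10, |18-11|=7, |11-11|=0, |13-11|=2, |19-11|=8, |19-11|=8, |4-11|=7, |9-11|=2, |15-11|=4. 1 nearest: (11,A). Counts: {'A': 1}. Majority class: A.

A


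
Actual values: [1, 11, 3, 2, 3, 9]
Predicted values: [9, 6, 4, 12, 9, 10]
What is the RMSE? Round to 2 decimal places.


MSE = 37.8333. RMSE = sqrt(37.8333) = 6.15.

6.15


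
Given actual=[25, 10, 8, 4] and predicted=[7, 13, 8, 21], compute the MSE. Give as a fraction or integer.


MSE = (1/4) * ((25-7)^2=324 + (10-13)^2=9 + (8-8)^2=0 + (4-21)^2=289). Sum = 622. MSE = 311/2.

311/2


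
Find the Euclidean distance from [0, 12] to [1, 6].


d = sqrt(sum of squared differences). (0-1)^2=1, (12-6)^2=36. Sum = 37.

sqrt(37)


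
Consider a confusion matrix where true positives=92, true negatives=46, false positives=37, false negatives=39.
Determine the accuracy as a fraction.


Accuracy = (TP + TN) / (TP + TN + FP + FN) = (92 + 46) / 214 = 69/107.

69/107


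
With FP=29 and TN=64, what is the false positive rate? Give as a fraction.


FPR = FP / (FP + TN) = 29 / 93 = 29/93.

29/93


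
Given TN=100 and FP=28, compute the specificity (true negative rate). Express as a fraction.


Specificity = TN / (TN + FP) = 100 / 128 = 25/32.

25/32


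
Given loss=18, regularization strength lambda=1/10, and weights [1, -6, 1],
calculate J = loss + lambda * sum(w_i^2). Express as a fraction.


L2 sq norm = sum(w^2) = 38. J = 18 + 1/10 * 38 = 109/5.

109/5


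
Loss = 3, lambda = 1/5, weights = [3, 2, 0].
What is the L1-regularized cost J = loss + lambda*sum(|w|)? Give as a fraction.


L1 norm = sum(|w|) = 5. J = 3 + 1/5 * 5 = 4.

4


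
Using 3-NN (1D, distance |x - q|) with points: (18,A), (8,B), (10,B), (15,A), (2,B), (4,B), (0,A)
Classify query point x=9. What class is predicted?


Distances: |18-9|=9, |8-9|=1, |10-9|=1, |15-9|=6, |2-9|=7, |4-9|=5, |0-9|=9. 3 nearest: (8,B), (10,B), (4,B). Counts: {'B': 3}. Majority class: B.

B


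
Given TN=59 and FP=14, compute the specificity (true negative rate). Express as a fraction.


Specificity = TN / (TN + FP) = 59 / 73 = 59/73.

59/73


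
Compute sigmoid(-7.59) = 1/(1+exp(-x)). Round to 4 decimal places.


sigma(-7.59) = 1/(1+e^(7.59)) = 1/(1+1978.313514) = 1/1979.313514 = 0.0005.

0.0005


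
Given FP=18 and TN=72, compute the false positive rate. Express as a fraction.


FPR = FP / (FP + TN) = 18 / 90 = 1/5.

1/5


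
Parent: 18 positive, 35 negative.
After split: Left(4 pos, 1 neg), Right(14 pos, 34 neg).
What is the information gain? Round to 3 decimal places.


H(parent) = 0.9245. H(left) = 0.7219, H(right) = 0.8709. Weighted = (5/53)*0.7219 + (48/53)*0.8709 = 0.8568. IG = 0.9245 - 0.8568 = 0.0677, which rounds to 0.068.

0.068


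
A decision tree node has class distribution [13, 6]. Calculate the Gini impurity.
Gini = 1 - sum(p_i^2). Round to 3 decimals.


Total = 19. Proportions: 13/19, 6/19. sum(p_i^2) = 0.5679. Gini = 1 - 0.5679 = 0.4321, which rounds to 0.432.

0.432


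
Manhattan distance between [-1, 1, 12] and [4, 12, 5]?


d = sum of absolute differences: |-1-4|=5 + |1-12|=11 + |12-5|=7 = 23.

23


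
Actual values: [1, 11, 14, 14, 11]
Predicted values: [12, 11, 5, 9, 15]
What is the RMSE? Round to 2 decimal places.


MSE = 48.6000. RMSE = sqrt(48.6000) = 6.97.

6.97


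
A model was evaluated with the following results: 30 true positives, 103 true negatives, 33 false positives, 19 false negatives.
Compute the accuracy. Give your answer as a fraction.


Accuracy = (TP + TN) / (TP + TN + FP + FN) = (30 + 103) / 185 = 133/185.

133/185


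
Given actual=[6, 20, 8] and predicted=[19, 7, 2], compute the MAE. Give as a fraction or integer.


MAE = (1/3) * (|6-19|=13 + |20-7|=13 + |8-2|=6). Sum = 32. MAE = 32/3.

32/3


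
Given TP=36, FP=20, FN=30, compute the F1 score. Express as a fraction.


Precision = 36/56 = 9/14. Recall = 36/66 = 6/11. F1 = 2*P*R/(P+R) = 36/61.

36/61


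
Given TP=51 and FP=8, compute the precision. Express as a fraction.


Precision = TP / (TP + FP) = 51 / 59 = 51/59.

51/59


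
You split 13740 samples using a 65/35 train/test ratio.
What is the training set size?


Test set = 13740 * 35% = 4809. Training set = 13740 - 4809 = 8931.

8931


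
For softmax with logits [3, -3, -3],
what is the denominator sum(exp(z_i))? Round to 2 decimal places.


Denom = e^3=20.0855 + e^-3=0.0498 + e^-3=0.0498. Sum = 20.1851, which rounds to 20.19.

20.19


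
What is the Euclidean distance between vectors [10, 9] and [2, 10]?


d = sqrt(sum of squared differences). (10-2)^2=64, (9-10)^2=1. Sum = 65.

sqrt(65)


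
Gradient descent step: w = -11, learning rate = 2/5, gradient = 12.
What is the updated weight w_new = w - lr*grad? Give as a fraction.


w_new = -11 - 2/5 * 12 = -11 - 24/5 = -79/5.

-79/5


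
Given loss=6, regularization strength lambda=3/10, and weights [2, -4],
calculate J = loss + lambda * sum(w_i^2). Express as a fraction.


L2 sq norm = sum(w^2) = 20. J = 6 + 3/10 * 20 = 12.

12


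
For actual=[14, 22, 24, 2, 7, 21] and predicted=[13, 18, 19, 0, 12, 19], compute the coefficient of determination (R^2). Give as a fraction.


Mean(y) = 15. SS_res = 75. SS_tot = 400. R^2 = 1 - 75/(400) = 13/16.

13/16


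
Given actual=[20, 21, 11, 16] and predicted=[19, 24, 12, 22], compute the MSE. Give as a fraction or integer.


MSE = (1/4) * ((20-19)^2=1 + (21-24)^2=9 + (11-12)^2=1 + (16-22)^2=36). Sum = 47. MSE = 47/4.

47/4


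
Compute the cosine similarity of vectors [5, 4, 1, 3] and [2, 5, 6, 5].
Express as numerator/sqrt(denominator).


dot = 51. |a|^2 = 51, |b|^2 = 90. cos = 51/sqrt(4590).

51/sqrt(4590)


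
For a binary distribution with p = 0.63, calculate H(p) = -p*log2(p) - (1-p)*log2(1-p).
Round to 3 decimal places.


H = -0.63*log2(0.63) - 0.37*log2(0.37) = 0.951.

0.951


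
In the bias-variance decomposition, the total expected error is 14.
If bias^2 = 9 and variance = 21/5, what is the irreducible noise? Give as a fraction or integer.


Total error = bias^2 + variance + irreducible noise. So irreducible noise = 14 - 9 - 21/5 = 4/5.

4/5


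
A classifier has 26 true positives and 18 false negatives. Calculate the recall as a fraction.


Recall = TP / (TP + FN) = 26 / 44 = 13/22.

13/22


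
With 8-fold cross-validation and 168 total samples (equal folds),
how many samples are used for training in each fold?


Each validation fold has 168/8 = 21 samples. Training set = 168 - 21 = 147.

147


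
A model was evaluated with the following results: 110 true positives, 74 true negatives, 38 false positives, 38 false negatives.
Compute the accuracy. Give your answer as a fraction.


Accuracy = (TP + TN) / (TP + TN + FP + FN) = (110 + 74) / 260 = 46/65.

46/65


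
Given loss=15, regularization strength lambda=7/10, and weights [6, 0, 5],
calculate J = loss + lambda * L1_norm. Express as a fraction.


L1 norm = sum(|w|) = 11. J = 15 + 7/10 * 11 = 227/10.

227/10


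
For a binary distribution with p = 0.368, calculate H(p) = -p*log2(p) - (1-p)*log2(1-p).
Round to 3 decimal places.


H = -0.368*log2(0.368) - 0.632*log2(0.632) = 0.949.

0.949


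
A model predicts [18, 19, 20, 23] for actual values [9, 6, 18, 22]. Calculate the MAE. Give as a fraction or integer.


MAE = (1/4) * (|9-18|=9 + |6-19|=13 + |18-20|=2 + |22-23|=1). Sum = 25. MAE = 25/4.

25/4


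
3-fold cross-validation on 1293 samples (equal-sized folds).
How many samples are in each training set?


Each validation fold has 1293/3 = 431 samples. Training set = 1293 - 431 = 862.

862


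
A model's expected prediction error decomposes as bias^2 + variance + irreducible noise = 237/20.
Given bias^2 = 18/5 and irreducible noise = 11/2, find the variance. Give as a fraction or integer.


Total error = bias^2 + variance + irreducible noise. So variance = 237/20 - 18/5 - 11/2 = 11/4.

11/4


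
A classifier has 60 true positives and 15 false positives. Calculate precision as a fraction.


Precision = TP / (TP + FP) = 60 / 75 = 4/5.

4/5


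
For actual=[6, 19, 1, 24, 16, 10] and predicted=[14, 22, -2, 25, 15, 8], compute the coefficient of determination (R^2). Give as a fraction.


Mean(y) = 38/3. SS_res = 88. SS_tot = 1102/3. R^2 = 1 - 88/(1102/3) = 419/551.

419/551


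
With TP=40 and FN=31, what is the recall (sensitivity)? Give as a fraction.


Recall = TP / (TP + FN) = 40 / 71 = 40/71.

40/71


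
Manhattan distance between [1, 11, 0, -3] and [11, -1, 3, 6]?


d = sum of absolute differences: |1-11|=10 + |11--1|=12 + |0-3|=3 + |-3-6|=9 = 34.

34


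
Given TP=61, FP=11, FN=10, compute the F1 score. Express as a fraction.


Precision = 61/72 = 61/72. Recall = 61/71 = 61/71. F1 = 2*P*R/(P+R) = 122/143.

122/143


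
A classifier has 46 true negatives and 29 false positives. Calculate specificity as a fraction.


Specificity = TN / (TN + FP) = 46 / 75 = 46/75.

46/75


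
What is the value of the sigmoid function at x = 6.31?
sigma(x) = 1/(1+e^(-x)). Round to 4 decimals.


sigma(6.31) = 1/(1+e^(-6.31)) = 1/(1+0.001818) = 1/1.001818 = 0.9982.

0.9982


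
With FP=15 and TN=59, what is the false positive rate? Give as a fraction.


FPR = FP / (FP + TN) = 15 / 74 = 15/74.

15/74


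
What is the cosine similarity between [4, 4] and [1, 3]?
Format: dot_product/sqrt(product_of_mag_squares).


dot = 16. |a|^2 = 32, |b|^2 = 10. cos = 16/sqrt(320).

16/sqrt(320)


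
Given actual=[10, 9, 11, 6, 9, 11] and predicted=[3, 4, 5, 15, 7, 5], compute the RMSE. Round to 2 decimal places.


MSE = 38.5000. RMSE = sqrt(38.5000) = 6.20.

6.20


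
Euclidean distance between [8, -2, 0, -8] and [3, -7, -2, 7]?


d = sqrt(sum of squared differences). (8-3)^2=25, (-2--7)^2=25, (0--2)^2=4, (-8-7)^2=225. Sum = 279.

sqrt(279)


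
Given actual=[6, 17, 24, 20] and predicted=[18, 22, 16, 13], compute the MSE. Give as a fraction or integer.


MSE = (1/4) * ((6-18)^2=144 + (17-22)^2=25 + (24-16)^2=64 + (20-13)^2=49). Sum = 282. MSE = 141/2.

141/2


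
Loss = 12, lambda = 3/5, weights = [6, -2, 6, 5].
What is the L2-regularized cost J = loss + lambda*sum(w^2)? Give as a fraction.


L2 sq norm = sum(w^2) = 101. J = 12 + 3/5 * 101 = 363/5.

363/5


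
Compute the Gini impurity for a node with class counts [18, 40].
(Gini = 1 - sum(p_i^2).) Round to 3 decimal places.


Total = 58. Proportions: 18/58, 40/58. sum(p_i^2) = 0.5719. Gini = 1 - 0.5719 = 0.4281, which rounds to 0.428.

0.428


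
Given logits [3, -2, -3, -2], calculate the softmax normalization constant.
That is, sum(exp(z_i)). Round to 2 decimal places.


Denom = e^3=20.0855 + e^-2=0.1353 + e^-3=0.0498 + e^-2=0.1353. Sum = 20.4059, which rounds to 20.41.

20.41


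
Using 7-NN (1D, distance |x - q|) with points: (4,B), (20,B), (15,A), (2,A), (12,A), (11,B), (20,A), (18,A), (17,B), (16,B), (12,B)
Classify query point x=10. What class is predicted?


Distances: |4-10|=6, |20-10|=10, |15-10|=5, |2-10|=8, |12-10|=2, |11-10|=1, |20-10|=10, |18-10|=8, |17-10|=7, |16-10|=6, |12-10|=2. 7 nearest: (11,B), (12,A), (12,B), (15,A), (4,B), (16,B), (17,B). Counts: {'B': 5, 'A': 2}. Majority class: B.

B


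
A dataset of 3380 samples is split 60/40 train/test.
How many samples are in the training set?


Test set = 3380 * 40% = 1352. Training set = 3380 - 1352 = 2028.

2028


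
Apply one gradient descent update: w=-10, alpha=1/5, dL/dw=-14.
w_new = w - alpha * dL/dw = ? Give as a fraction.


w_new = -10 - 1/5 * -14 = -10 - -14/5 = -36/5.

-36/5


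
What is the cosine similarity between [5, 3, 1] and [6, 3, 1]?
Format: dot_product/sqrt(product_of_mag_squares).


dot = 40. |a|^2 = 35, |b|^2 = 46. cos = 40/sqrt(1610).

40/sqrt(1610)


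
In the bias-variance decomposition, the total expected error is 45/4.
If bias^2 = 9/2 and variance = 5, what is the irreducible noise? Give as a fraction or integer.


Total error = bias^2 + variance + irreducible noise. So irreducible noise = 45/4 - 9/2 - 5 = 7/4.

7/4


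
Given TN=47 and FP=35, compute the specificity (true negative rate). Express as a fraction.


Specificity = TN / (TN + FP) = 47 / 82 = 47/82.

47/82


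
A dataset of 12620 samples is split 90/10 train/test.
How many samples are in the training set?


Test set = 12620 * 10% = 1262. Training set = 12620 - 1262 = 11358.

11358


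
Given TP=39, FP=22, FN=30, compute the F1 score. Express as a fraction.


Precision = 39/61 = 39/61. Recall = 39/69 = 13/23. F1 = 2*P*R/(P+R) = 3/5.

3/5


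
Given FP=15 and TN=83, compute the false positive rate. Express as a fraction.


FPR = FP / (FP + TN) = 15 / 98 = 15/98.

15/98


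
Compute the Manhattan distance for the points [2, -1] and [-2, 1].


d = sum of absolute differences: |2--2|=4 + |-1-1|=2 = 6.

6


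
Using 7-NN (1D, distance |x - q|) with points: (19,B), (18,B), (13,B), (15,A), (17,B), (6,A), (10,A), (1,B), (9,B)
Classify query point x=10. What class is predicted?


Distances: |19-10|=9, |18-10|=8, |13-10|=3, |15-10|=5, |17-10|=7, |6-10|=4, |10-10|=0, |1-10|=9, |9-10|=1. 7 nearest: (10,A), (9,B), (13,B), (6,A), (15,A), (17,B), (18,B). Counts: {'A': 3, 'B': 4}. Majority class: B.

B


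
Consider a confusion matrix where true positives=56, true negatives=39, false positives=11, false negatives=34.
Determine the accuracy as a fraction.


Accuracy = (TP + TN) / (TP + TN + FP + FN) = (56 + 39) / 140 = 19/28.

19/28


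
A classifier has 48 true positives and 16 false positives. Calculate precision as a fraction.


Precision = TP / (TP + FP) = 48 / 64 = 3/4.

3/4


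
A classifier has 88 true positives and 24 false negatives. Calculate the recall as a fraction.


Recall = TP / (TP + FN) = 88 / 112 = 11/14.

11/14


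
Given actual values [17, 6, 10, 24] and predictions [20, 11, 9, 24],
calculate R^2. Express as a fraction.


Mean(y) = 57/4. SS_res = 35. SS_tot = 755/4. R^2 = 1 - 35/(755/4) = 123/151.

123/151


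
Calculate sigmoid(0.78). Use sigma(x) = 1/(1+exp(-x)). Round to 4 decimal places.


sigma(0.78) = 1/(1+e^(-0.78)) = 1/(1+0.458406) = 1/1.458406 = 0.6857.

0.6857


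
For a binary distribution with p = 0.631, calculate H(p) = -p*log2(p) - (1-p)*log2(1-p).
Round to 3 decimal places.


H = -0.631*log2(0.631) - 0.369*log2(0.369) = 0.950.

0.950


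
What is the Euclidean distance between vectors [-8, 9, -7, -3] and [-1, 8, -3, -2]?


d = sqrt(sum of squared differences). (-8--1)^2=49, (9-8)^2=1, (-7--3)^2=16, (-3--2)^2=1. Sum = 67.

sqrt(67)


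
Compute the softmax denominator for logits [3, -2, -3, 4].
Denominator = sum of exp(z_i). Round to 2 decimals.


Denom = e^3=20.0855 + e^-2=0.1353 + e^-3=0.0498 + e^4=54.5982. Sum = 74.8688, which rounds to 74.87.

74.87


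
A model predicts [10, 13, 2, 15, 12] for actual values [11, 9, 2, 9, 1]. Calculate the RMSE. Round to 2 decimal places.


MSE = 34.8000. RMSE = sqrt(34.8000) = 5.90.

5.90


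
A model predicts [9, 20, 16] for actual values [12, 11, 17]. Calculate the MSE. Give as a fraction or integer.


MSE = (1/3) * ((12-9)^2=9 + (11-20)^2=81 + (17-16)^2=1). Sum = 91. MSE = 91/3.

91/3


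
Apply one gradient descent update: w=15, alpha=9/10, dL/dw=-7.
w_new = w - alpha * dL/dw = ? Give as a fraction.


w_new = 15 - 9/10 * -7 = 15 - -63/10 = 213/10.

213/10


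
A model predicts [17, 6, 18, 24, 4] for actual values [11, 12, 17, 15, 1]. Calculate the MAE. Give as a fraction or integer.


MAE = (1/5) * (|11-17|=6 + |12-6|=6 + |17-18|=1 + |15-24|=9 + |1-4|=3). Sum = 25. MAE = 5.

5


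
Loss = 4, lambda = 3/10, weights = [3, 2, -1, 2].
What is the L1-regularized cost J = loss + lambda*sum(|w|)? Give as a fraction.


L1 norm = sum(|w|) = 8. J = 4 + 3/10 * 8 = 32/5.

32/5


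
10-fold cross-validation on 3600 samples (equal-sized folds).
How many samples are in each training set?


Each validation fold has 3600/10 = 360 samples. Training set = 3600 - 360 = 3240.

3240


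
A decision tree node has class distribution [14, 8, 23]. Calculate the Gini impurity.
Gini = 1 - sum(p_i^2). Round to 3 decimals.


Total = 45. Proportions: 14/45, 8/45, 23/45. sum(p_i^2) = 0.3896. Gini = 1 - 0.3896 = 0.6104, which rounds to 0.610.

0.610


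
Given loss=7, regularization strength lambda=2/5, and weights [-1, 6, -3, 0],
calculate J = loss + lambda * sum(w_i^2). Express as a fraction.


L2 sq norm = sum(w^2) = 46. J = 7 + 2/5 * 46 = 127/5.

127/5


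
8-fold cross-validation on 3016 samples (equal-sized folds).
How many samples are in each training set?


Each validation fold has 3016/8 = 377 samples. Training set = 3016 - 377 = 2639.

2639


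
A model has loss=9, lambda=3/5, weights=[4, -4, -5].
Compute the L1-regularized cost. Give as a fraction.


L1 norm = sum(|w|) = 13. J = 9 + 3/5 * 13 = 84/5.

84/5


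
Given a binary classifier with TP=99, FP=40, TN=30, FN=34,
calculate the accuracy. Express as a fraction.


Accuracy = (TP + TN) / (TP + TN + FP + FN) = (99 + 30) / 203 = 129/203.

129/203


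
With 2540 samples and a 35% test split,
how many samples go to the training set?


Test set = 2540 * 35% = 889. Training set = 2540 - 889 = 1651.

1651


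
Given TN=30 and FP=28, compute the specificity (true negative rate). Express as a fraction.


Specificity = TN / (TN + FP) = 30 / 58 = 15/29.

15/29


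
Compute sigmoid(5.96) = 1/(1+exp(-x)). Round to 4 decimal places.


sigma(5.96) = 1/(1+e^(-5.96)) = 1/(1+0.002580) = 1/1.002580 = 0.9974.

0.9974


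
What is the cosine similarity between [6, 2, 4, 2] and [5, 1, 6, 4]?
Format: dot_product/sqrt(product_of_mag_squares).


dot = 64. |a|^2 = 60, |b|^2 = 78. cos = 64/sqrt(4680).

64/sqrt(4680)


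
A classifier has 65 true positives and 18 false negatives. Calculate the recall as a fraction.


Recall = TP / (TP + FN) = 65 / 83 = 65/83.

65/83


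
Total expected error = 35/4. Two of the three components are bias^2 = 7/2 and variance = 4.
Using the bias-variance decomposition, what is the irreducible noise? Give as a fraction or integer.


Total error = bias^2 + variance + irreducible noise. So irreducible noise = 35/4 - 7/2 - 4 = 5/4.

5/4


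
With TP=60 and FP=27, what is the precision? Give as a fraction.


Precision = TP / (TP + FP) = 60 / 87 = 20/29.

20/29


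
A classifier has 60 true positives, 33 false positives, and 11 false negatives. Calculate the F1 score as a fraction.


Precision = 60/93 = 20/31. Recall = 60/71 = 60/71. F1 = 2*P*R/(P+R) = 30/41.

30/41


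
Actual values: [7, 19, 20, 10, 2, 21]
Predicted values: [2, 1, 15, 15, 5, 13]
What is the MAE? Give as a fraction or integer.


MAE = (1/6) * (|7-2|=5 + |19-1|=18 + |20-15|=5 + |10-15|=5 + |2-5|=3 + |21-13|=8). Sum = 44. MAE = 22/3.

22/3


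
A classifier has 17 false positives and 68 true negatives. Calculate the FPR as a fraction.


FPR = FP / (FP + TN) = 17 / 85 = 1/5.

1/5


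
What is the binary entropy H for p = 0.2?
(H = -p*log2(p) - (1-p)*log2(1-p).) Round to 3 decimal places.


H = -0.2*log2(0.2) - 0.8*log2(0.8) = 0.722.

0.722


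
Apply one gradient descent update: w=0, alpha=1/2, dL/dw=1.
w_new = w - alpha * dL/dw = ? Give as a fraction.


w_new = 0 - 1/2 * 1 = 0 - 1/2 = -1/2.

-1/2


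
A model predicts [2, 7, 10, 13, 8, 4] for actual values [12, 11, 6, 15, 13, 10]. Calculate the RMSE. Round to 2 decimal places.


MSE = 32.8333. RMSE = sqrt(32.8333) = 5.73.

5.73


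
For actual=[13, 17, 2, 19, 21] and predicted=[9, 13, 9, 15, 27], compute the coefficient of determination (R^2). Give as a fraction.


Mean(y) = 72/5. SS_res = 133. SS_tot = 1136/5. R^2 = 1 - 133/(1136/5) = 471/1136.

471/1136


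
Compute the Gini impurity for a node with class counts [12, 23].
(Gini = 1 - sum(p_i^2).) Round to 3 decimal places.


Total = 35. Proportions: 12/35, 23/35. sum(p_i^2) = 0.5494. Gini = 1 - 0.5494 = 0.4506, which rounds to 0.451.

0.451


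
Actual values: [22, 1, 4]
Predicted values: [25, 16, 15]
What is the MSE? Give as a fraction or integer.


MSE = (1/3) * ((22-25)^2=9 + (1-16)^2=225 + (4-15)^2=121). Sum = 355. MSE = 355/3.

355/3


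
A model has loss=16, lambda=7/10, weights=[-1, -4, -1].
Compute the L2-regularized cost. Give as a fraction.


L2 sq norm = sum(w^2) = 18. J = 16 + 7/10 * 18 = 143/5.

143/5


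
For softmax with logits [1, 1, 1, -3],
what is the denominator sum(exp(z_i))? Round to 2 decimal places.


Denom = e^1=2.7183 + e^1=2.7183 + e^1=2.7183 + e^-3=0.0498. Sum = 8.2047, which rounds to 8.20.

8.20


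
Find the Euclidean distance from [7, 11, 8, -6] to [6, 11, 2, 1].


d = sqrt(sum of squared differences). (7-6)^2=1, (11-11)^2=0, (8-2)^2=36, (-6-1)^2=49. Sum = 86.

sqrt(86)


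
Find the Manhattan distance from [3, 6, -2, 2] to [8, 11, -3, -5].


d = sum of absolute differences: |3-8|=5 + |6-11|=5 + |-2--3|=1 + |2--5|=7 = 18.

18


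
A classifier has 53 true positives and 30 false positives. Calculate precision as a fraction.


Precision = TP / (TP + FP) = 53 / 83 = 53/83.

53/83


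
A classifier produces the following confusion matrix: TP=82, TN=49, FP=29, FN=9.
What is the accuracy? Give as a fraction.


Accuracy = (TP + TN) / (TP + TN + FP + FN) = (82 + 49) / 169 = 131/169.

131/169


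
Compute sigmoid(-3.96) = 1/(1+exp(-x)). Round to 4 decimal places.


sigma(-3.96) = 1/(1+e^(3.96)) = 1/(1+52.457326) = 1/53.457326 = 0.0187.

0.0187


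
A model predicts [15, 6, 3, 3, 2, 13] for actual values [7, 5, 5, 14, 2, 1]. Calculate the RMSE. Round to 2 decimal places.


MSE = 55.6667. RMSE = sqrt(55.6667) = 7.46.

7.46


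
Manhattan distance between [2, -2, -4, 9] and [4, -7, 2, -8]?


d = sum of absolute differences: |2-4|=2 + |-2--7|=5 + |-4-2|=6 + |9--8|=17 = 30.

30


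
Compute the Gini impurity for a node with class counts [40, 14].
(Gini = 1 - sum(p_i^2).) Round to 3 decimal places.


Total = 54. Proportions: 40/54, 14/54. sum(p_i^2) = 0.6159. Gini = 1 - 0.6159 = 0.3841, which rounds to 0.384.

0.384


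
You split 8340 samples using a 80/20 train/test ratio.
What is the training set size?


Test set = 8340 * 20% = 1668. Training set = 8340 - 1668 = 6672.

6672


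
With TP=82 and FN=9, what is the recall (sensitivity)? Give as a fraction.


Recall = TP / (TP + FN) = 82 / 91 = 82/91.

82/91


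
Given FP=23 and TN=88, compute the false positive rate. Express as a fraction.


FPR = FP / (FP + TN) = 23 / 111 = 23/111.

23/111


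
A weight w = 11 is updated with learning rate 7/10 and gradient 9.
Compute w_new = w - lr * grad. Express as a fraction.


w_new = 11 - 7/10 * 9 = 11 - 63/10 = 47/10.

47/10


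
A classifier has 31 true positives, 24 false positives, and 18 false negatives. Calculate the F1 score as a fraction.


Precision = 31/55 = 31/55. Recall = 31/49 = 31/49. F1 = 2*P*R/(P+R) = 31/52.

31/52


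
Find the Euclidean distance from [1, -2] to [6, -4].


d = sqrt(sum of squared differences). (1-6)^2=25, (-2--4)^2=4. Sum = 29.

sqrt(29)


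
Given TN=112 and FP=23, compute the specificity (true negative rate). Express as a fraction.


Specificity = TN / (TN + FP) = 112 / 135 = 112/135.

112/135


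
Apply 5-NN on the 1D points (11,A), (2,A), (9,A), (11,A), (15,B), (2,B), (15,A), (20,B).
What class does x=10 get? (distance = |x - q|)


Distances: |11-10|=1, |2-10|=8, |9-10|=1, |11-10|=1, |15-10|=5, |2-10|=8, |15-10|=5, |20-10|=10. 5 nearest: (11,A), (9,A), (11,A), (15,A), (15,B). Counts: {'A': 4, 'B': 1}. Majority class: A.

A


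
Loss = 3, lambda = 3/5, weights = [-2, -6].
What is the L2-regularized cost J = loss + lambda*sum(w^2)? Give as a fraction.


L2 sq norm = sum(w^2) = 40. J = 3 + 3/5 * 40 = 27.

27


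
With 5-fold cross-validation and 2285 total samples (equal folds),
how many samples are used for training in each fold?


Each validation fold has 2285/5 = 457 samples. Training set = 2285 - 457 = 1828.

1828


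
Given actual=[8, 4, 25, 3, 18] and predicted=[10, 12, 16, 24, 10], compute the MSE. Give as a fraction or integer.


MSE = (1/5) * ((8-10)^2=4 + (4-12)^2=64 + (25-16)^2=81 + (3-24)^2=441 + (18-10)^2=64). Sum = 654. MSE = 654/5.

654/5


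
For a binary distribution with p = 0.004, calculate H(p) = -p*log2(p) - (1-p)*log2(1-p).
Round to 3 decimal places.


H = -0.004*log2(0.004) - 0.996*log2(0.996) = 0.038.

0.038


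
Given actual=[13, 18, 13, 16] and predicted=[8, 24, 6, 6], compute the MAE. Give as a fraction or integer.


MAE = (1/4) * (|13-8|=5 + |18-24|=6 + |13-6|=7 + |16-6|=10). Sum = 28. MAE = 7.

7


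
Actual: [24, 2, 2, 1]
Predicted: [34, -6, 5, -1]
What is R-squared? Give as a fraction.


Mean(y) = 29/4. SS_res = 177. SS_tot = 1499/4. R^2 = 1 - 177/(1499/4) = 791/1499.

791/1499


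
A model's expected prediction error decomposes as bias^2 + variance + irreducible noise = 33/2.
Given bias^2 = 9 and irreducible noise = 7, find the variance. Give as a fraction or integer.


Total error = bias^2 + variance + irreducible noise. So variance = 33/2 - 9 - 7 = 1/2.

1/2


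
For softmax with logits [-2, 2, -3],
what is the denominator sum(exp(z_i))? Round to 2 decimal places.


Denom = e^-2=0.1353 + e^2=7.3891 + e^-3=0.0498. Sum = 7.5742, which rounds to 7.57.

7.57


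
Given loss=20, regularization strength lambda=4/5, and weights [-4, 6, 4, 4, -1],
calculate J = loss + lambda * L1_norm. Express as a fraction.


L1 norm = sum(|w|) = 19. J = 20 + 4/5 * 19 = 176/5.

176/5


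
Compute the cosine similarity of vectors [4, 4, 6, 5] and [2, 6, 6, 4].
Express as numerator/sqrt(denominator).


dot = 88. |a|^2 = 93, |b|^2 = 92. cos = 88/sqrt(8556).

88/sqrt(8556)


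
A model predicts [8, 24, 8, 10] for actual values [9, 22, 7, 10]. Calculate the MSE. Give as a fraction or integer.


MSE = (1/4) * ((9-8)^2=1 + (22-24)^2=4 + (7-8)^2=1 + (10-10)^2=0). Sum = 6. MSE = 3/2.

3/2


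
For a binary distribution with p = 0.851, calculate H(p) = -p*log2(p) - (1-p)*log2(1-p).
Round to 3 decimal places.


H = -0.851*log2(0.851) - 0.149*log2(0.149) = 0.607.

0.607


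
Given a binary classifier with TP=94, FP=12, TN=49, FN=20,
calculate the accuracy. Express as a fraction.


Accuracy = (TP + TN) / (TP + TN + FP + FN) = (94 + 49) / 175 = 143/175.

143/175


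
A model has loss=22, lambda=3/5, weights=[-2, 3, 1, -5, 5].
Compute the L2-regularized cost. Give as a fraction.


L2 sq norm = sum(w^2) = 64. J = 22 + 3/5 * 64 = 302/5.

302/5


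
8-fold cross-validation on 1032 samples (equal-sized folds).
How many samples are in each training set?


Each validation fold has 1032/8 = 129 samples. Training set = 1032 - 129 = 903.

903


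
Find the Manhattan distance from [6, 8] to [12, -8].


d = sum of absolute differences: |6-12|=6 + |8--8|=16 = 22.

22


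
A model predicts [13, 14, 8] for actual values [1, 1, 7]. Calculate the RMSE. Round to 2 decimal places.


MSE = 104.6667. RMSE = sqrt(104.6667) = 10.23.

10.23


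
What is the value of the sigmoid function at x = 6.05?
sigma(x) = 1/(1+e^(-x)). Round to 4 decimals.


sigma(6.05) = 1/(1+e^(-6.05)) = 1/(1+0.002358) = 1/1.002358 = 0.9976.

0.9976


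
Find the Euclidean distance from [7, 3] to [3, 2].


d = sqrt(sum of squared differences). (7-3)^2=16, (3-2)^2=1. Sum = 17.

sqrt(17)


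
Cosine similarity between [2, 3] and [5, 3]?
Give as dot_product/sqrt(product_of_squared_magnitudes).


dot = 19. |a|^2 = 13, |b|^2 = 34. cos = 19/sqrt(442).

19/sqrt(442)


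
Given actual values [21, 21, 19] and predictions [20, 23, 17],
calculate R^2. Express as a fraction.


Mean(y) = 61/3. SS_res = 9. SS_tot = 8/3. R^2 = 1 - 9/(8/3) = -19/8.

-19/8


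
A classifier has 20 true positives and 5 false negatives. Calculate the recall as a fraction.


Recall = TP / (TP + FN) = 20 / 25 = 4/5.

4/5


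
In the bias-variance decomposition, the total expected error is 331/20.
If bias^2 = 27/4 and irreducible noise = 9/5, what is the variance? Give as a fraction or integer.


Total error = bias^2 + variance + irreducible noise. So variance = 331/20 - 27/4 - 9/5 = 8.

8


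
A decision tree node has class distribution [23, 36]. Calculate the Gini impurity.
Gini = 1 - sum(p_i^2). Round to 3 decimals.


Total = 59. Proportions: 23/59, 36/59. sum(p_i^2) = 0.5243. Gini = 1 - 0.5243 = 0.4757, which rounds to 0.476.

0.476


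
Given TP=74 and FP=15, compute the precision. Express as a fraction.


Precision = TP / (TP + FP) = 74 / 89 = 74/89.

74/89


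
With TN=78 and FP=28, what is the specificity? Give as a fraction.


Specificity = TN / (TN + FP) = 78 / 106 = 39/53.

39/53


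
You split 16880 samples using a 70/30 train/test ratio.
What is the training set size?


Test set = 16880 * 30% = 5064. Training set = 16880 - 5064 = 11816.

11816


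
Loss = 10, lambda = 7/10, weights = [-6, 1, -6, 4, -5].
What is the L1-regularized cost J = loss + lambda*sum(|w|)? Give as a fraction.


L1 norm = sum(|w|) = 22. J = 10 + 7/10 * 22 = 127/5.

127/5


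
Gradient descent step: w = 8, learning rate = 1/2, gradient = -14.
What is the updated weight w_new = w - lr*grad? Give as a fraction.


w_new = 8 - 1/2 * -14 = 8 - -7 = 15.

15


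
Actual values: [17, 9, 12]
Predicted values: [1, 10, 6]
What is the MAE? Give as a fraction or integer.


MAE = (1/3) * (|17-1|=16 + |9-10|=1 + |12-6|=6). Sum = 23. MAE = 23/3.

23/3


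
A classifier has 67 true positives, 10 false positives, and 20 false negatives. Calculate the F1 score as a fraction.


Precision = 67/77 = 67/77. Recall = 67/87 = 67/87. F1 = 2*P*R/(P+R) = 67/82.

67/82


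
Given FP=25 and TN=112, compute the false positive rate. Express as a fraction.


FPR = FP / (FP + TN) = 25 / 137 = 25/137.

25/137


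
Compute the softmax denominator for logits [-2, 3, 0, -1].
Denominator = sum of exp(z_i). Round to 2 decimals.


Denom = e^-2=0.1353 + e^3=20.0855 + e^0=1.0000 + e^-1=0.3679. Sum = 21.5887, which rounds to 21.59.

21.59


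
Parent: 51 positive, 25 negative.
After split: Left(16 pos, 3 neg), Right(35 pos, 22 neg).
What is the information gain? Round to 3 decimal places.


H(parent) = 0.9138. H(left) = 0.6292, H(right) = 0.9621. Weighted = (19/76)*0.6292 + (57/76)*0.9621 = 0.8789. IG = 0.9138 - 0.8789 = 0.0349, which rounds to 0.035.

0.035


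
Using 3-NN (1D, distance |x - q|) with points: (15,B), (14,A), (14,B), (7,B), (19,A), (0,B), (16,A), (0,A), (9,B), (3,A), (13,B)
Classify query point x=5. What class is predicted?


Distances: |15-5|=10, |14-5|=9, |14-5|=9, |7-5|=2, |19-5|=14, |0-5|=5, |16-5|=11, |0-5|=5, |9-5|=4, |3-5|=2, |13-5|=8. 3 nearest: (3,A), (7,B), (9,B). Counts: {'A': 1, 'B': 2}. Majority class: B.

B


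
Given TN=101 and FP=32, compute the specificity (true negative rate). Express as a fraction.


Specificity = TN / (TN + FP) = 101 / 133 = 101/133.

101/133


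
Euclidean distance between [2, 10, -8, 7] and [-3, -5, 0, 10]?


d = sqrt(sum of squared differences). (2--3)^2=25, (10--5)^2=225, (-8-0)^2=64, (7-10)^2=9. Sum = 323.

sqrt(323)


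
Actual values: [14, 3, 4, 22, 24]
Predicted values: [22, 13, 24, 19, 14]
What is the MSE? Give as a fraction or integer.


MSE = (1/5) * ((14-22)^2=64 + (3-13)^2=100 + (4-24)^2=400 + (22-19)^2=9 + (24-14)^2=100). Sum = 673. MSE = 673/5.

673/5


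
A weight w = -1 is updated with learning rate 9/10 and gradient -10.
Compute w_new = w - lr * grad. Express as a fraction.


w_new = -1 - 9/10 * -10 = -1 - -9 = 8.

8


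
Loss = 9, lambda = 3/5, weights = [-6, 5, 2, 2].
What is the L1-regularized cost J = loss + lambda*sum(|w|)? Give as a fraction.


L1 norm = sum(|w|) = 15. J = 9 + 3/5 * 15 = 18.

18


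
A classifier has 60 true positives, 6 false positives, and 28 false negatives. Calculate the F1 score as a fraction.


Precision = 60/66 = 10/11. Recall = 60/88 = 15/22. F1 = 2*P*R/(P+R) = 60/77.

60/77


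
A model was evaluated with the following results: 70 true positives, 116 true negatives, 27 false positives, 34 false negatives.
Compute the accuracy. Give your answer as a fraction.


Accuracy = (TP + TN) / (TP + TN + FP + FN) = (70 + 116) / 247 = 186/247.

186/247


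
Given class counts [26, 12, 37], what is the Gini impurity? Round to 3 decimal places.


Total = 75. Proportions: 26/75, 12/75, 37/75. sum(p_i^2) = 0.3892. Gini = 1 - 0.3892 = 0.6108, which rounds to 0.611.

0.611


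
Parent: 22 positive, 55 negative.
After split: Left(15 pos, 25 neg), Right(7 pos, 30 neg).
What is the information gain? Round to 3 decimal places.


H(parent) = 0.8631. H(left) = 0.9544, H(right) = 0.6998. Weighted = (40/77)*0.9544 + (37/77)*0.6998 = 0.8321. IG = 0.8631 - 0.8321 = 0.0310, which rounds to 0.031.

0.031


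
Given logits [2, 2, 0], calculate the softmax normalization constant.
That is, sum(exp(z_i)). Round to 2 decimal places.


Denom = e^2=7.3891 + e^2=7.3891 + e^0=1.0000. Sum = 15.7782, which rounds to 15.78.

15.78


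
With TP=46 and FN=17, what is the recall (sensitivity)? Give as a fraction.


Recall = TP / (TP + FN) = 46 / 63 = 46/63.

46/63


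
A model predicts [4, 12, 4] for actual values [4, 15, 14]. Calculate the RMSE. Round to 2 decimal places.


MSE = 36.3333. RMSE = sqrt(36.3333) = 6.03.

6.03


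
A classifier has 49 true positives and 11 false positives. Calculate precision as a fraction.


Precision = TP / (TP + FP) = 49 / 60 = 49/60.

49/60


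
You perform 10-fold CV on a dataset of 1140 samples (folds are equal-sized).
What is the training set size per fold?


Each validation fold has 1140/10 = 114 samples. Training set = 1140 - 114 = 1026.

1026


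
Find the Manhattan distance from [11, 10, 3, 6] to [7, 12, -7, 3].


d = sum of absolute differences: |11-7|=4 + |10-12|=2 + |3--7|=10 + |6-3|=3 = 19.

19


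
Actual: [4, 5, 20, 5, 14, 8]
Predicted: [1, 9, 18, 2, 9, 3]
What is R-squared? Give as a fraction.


Mean(y) = 28/3. SS_res = 88. SS_tot = 610/3. R^2 = 1 - 88/(610/3) = 173/305.

173/305


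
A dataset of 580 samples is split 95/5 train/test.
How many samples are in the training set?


Test set = 580 * 5% = 29. Training set = 580 - 29 = 551.

551


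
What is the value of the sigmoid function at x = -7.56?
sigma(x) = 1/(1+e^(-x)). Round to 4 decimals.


sigma(-7.56) = 1/(1+e^(7.56)) = 1/(1+1919.845513) = 1/1920.845513 = 0.0005.

0.0005


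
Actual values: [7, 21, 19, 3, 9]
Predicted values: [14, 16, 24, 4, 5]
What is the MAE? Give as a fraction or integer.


MAE = (1/5) * (|7-14|=7 + |21-16|=5 + |19-24|=5 + |3-4|=1 + |9-5|=4). Sum = 22. MAE = 22/5.

22/5


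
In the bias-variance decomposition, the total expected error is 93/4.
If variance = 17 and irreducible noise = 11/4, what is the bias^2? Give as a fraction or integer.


Total error = bias^2 + variance + irreducible noise. So bias^2 = 93/4 - 17 - 11/4 = 7/2.

7/2


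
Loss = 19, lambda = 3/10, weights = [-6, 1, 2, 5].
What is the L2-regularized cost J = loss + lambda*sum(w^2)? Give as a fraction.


L2 sq norm = sum(w^2) = 66. J = 19 + 3/10 * 66 = 194/5.

194/5


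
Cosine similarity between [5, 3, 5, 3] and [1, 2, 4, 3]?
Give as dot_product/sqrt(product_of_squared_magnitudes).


dot = 40. |a|^2 = 68, |b|^2 = 30. cos = 40/sqrt(2040).

40/sqrt(2040)


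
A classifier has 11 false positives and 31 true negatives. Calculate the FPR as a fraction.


FPR = FP / (FP + TN) = 11 / 42 = 11/42.

11/42


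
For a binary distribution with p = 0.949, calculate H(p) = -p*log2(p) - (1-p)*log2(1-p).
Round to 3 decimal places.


H = -0.949*log2(0.949) - 0.051*log2(0.051) = 0.291.

0.291


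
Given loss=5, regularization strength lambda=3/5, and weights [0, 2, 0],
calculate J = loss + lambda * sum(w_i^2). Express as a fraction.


L2 sq norm = sum(w^2) = 4. J = 5 + 3/5 * 4 = 37/5.

37/5


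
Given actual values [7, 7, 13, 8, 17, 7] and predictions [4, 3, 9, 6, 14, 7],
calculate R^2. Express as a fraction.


Mean(y) = 59/6. SS_res = 54. SS_tot = 533/6. R^2 = 1 - 54/(533/6) = 209/533.

209/533


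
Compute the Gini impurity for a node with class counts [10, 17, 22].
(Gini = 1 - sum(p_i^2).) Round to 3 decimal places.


Total = 49. Proportions: 10/49, 17/49, 22/49. sum(p_i^2) = 0.3636. Gini = 1 - 0.3636 = 0.6364, which rounds to 0.636.

0.636


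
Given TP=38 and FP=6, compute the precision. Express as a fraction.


Precision = TP / (TP + FP) = 38 / 44 = 19/22.

19/22


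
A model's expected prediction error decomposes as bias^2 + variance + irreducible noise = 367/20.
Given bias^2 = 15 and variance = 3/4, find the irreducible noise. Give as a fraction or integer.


Total error = bias^2 + variance + irreducible noise. So irreducible noise = 367/20 - 15 - 3/4 = 13/5.

13/5


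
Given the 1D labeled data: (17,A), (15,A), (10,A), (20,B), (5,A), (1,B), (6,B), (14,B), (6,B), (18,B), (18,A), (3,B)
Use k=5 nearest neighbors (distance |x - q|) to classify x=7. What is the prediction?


Distances: |17-7|=10, |15-7|=8, |10-7|=3, |20-7|=13, |5-7|=2, |1-7|=6, |6-7|=1, |14-7|=7, |6-7|=1, |18-7|=11, |18-7|=11, |3-7|=4. 5 nearest: (6,B), (6,B), (5,A), (10,A), (3,B). Counts: {'B': 3, 'A': 2}. Majority class: B.

B
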